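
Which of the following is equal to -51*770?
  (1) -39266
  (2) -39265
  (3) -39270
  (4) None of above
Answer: 3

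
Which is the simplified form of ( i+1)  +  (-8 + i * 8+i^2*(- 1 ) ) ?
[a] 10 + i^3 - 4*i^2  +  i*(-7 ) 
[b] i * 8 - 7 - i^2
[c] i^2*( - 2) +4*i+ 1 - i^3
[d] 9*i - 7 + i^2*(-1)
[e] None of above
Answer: d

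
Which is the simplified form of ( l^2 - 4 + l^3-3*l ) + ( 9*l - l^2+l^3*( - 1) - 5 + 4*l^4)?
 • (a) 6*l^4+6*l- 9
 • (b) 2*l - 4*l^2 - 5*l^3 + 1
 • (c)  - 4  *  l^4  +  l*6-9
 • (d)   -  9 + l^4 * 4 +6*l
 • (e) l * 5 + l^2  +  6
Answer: d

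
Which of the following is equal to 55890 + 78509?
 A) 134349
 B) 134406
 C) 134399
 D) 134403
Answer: C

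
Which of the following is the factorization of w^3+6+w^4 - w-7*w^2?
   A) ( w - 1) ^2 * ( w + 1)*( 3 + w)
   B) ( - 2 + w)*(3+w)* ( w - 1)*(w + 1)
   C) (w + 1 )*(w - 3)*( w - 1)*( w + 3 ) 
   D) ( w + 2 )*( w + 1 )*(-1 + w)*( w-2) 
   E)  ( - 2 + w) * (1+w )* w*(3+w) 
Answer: B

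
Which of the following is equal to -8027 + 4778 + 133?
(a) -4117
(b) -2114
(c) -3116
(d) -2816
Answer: c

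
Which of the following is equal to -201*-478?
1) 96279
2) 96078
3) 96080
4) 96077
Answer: 2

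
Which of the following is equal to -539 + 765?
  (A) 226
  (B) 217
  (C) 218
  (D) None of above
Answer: A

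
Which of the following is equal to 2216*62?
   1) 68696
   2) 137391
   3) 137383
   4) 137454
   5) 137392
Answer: 5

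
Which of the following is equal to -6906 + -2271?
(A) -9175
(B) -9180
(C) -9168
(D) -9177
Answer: D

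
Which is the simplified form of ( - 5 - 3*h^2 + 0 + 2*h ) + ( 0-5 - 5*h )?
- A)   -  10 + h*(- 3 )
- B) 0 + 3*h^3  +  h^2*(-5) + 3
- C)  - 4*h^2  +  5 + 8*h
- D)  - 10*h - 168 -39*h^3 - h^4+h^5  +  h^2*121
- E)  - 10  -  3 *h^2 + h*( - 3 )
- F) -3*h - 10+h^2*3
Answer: E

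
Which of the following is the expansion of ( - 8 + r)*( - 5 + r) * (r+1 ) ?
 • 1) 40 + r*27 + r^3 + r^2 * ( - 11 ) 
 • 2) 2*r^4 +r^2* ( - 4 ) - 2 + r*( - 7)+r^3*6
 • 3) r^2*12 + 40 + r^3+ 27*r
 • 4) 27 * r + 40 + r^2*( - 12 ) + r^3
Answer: 4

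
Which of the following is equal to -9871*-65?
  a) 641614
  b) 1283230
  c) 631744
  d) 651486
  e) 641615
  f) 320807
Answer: e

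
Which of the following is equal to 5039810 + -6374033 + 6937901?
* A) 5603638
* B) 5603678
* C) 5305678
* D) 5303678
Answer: B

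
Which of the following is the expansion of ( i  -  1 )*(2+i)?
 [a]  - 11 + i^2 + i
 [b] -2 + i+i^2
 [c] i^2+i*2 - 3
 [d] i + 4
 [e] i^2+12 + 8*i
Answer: b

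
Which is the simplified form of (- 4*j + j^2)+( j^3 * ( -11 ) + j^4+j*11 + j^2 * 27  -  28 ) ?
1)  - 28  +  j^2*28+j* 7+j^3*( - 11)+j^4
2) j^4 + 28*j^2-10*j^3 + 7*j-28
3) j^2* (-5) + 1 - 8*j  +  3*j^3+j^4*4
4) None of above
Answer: 1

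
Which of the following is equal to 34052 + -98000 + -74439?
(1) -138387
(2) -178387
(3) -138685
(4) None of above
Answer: 1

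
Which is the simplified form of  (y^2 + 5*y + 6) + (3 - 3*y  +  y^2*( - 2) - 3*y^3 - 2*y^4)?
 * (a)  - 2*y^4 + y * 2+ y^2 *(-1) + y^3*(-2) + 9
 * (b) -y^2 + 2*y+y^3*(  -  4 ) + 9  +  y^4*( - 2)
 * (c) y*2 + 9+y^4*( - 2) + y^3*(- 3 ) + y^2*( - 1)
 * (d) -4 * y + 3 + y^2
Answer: c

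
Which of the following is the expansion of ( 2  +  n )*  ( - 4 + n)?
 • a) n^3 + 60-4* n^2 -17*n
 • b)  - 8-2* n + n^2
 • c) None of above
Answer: b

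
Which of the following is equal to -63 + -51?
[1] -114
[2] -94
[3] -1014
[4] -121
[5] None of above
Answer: 1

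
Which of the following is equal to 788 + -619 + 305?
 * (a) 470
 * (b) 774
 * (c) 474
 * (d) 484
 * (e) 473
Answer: c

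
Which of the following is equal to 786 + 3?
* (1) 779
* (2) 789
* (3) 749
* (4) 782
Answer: 2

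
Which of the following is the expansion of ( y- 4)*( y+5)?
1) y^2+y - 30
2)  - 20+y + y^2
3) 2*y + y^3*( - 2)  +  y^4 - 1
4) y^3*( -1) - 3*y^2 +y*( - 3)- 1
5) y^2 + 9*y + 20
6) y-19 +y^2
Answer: 2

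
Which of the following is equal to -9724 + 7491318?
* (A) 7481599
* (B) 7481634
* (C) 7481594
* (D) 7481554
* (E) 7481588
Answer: C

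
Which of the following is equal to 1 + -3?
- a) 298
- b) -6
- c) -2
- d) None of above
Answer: c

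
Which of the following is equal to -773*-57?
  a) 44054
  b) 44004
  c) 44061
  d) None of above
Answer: c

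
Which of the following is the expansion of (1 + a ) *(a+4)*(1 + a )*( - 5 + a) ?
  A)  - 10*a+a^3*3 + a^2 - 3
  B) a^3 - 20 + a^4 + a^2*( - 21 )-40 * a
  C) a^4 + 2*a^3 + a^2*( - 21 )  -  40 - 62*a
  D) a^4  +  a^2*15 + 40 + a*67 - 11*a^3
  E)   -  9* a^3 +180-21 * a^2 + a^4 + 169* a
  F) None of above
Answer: F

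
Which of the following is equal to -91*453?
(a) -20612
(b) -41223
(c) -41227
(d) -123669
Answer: b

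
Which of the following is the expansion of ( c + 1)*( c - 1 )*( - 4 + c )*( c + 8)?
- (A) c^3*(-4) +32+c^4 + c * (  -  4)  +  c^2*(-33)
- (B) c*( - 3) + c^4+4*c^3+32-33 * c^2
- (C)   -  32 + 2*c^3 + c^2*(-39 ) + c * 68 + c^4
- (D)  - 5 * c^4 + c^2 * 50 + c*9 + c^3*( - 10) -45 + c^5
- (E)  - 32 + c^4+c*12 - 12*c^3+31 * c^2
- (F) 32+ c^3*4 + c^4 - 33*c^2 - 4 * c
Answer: F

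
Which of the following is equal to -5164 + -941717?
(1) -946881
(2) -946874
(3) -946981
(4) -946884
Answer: 1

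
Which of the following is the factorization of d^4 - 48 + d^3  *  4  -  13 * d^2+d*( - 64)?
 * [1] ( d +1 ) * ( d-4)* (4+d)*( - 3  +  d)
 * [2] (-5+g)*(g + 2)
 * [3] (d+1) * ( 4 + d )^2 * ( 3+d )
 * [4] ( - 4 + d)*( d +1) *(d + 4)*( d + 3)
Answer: 4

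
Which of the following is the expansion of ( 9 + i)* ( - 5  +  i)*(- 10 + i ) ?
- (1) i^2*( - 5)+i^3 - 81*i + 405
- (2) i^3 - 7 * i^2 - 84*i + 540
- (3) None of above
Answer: 3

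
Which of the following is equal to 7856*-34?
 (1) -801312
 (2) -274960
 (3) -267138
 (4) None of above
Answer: 4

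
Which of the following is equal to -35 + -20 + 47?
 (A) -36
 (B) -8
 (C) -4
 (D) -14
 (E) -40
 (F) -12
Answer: B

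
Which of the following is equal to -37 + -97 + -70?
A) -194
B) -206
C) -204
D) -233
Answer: C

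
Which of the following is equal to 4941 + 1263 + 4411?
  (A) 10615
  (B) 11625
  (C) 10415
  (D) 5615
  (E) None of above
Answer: A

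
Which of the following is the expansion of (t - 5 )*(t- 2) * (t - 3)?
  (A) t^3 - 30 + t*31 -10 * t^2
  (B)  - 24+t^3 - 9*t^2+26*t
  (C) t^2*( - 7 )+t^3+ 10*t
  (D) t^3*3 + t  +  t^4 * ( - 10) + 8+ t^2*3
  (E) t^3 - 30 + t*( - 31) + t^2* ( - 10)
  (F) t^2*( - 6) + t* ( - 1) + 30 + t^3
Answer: A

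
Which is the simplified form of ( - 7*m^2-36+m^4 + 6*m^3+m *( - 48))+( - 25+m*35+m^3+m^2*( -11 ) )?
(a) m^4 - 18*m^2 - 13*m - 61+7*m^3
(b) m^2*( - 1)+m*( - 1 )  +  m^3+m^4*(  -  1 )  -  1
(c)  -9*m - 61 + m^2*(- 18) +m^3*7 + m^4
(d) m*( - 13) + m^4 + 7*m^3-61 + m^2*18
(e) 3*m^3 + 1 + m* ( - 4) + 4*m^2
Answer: a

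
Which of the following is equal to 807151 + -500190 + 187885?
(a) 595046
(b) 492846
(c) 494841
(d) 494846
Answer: d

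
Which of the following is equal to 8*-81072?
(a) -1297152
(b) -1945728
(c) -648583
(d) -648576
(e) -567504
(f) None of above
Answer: d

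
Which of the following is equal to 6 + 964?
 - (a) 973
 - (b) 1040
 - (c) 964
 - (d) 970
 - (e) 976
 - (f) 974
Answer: d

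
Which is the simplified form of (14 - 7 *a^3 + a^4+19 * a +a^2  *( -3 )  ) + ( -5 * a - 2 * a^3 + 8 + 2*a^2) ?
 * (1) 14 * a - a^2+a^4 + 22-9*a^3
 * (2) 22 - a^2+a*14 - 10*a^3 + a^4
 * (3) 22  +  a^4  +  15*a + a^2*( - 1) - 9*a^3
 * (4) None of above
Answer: 1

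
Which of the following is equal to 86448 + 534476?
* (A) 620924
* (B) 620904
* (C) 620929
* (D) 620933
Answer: A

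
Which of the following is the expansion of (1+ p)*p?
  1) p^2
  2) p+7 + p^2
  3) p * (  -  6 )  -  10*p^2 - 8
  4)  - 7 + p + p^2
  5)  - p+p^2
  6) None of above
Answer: 6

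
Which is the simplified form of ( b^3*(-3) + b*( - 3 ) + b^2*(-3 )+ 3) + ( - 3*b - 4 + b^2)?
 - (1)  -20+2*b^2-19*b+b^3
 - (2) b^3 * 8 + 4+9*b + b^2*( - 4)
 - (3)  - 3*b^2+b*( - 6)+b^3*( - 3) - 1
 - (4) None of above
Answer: 4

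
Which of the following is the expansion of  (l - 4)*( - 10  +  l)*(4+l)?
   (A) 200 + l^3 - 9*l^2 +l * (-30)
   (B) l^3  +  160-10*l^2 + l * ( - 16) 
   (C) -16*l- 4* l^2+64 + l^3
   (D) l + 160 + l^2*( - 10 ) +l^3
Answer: B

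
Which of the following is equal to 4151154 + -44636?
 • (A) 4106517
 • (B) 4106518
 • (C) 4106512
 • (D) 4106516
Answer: B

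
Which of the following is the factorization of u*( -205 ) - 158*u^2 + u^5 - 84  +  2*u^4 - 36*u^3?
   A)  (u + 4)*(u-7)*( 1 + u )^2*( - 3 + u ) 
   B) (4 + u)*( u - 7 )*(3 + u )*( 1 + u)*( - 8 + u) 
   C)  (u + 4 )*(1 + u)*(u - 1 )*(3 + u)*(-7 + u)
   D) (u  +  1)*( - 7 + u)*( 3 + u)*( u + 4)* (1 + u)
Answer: D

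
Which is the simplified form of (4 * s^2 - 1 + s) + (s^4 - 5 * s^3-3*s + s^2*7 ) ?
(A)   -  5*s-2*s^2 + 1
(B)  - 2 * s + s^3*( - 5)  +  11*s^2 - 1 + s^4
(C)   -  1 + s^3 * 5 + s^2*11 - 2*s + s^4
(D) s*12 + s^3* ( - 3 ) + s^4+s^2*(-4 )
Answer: B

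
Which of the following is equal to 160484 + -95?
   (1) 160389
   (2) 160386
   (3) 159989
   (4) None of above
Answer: 1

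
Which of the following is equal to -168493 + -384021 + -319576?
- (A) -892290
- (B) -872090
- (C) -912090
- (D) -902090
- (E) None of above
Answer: B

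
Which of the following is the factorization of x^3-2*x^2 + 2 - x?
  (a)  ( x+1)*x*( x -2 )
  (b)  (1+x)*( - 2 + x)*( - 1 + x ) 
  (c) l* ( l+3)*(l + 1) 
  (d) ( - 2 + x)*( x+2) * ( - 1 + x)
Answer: b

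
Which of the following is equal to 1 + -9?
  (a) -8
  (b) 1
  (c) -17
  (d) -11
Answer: a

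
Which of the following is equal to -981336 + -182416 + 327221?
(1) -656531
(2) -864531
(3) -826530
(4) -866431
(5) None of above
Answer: 5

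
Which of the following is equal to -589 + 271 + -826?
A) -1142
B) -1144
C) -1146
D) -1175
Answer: B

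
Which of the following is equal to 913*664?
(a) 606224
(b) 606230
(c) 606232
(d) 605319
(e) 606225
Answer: c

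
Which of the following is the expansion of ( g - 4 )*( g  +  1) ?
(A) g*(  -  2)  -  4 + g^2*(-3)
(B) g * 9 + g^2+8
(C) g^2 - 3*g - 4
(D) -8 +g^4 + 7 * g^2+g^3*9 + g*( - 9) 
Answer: C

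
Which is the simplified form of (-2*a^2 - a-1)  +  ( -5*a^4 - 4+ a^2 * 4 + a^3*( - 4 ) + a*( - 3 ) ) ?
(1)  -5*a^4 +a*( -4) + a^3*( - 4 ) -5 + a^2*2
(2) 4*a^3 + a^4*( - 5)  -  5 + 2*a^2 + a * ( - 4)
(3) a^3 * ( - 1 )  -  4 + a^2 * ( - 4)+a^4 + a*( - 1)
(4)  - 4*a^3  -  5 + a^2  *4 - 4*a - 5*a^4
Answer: 1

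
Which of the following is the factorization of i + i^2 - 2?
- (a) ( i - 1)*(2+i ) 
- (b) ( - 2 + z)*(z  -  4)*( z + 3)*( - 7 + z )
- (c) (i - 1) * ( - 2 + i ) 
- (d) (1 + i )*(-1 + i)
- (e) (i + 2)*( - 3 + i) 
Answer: a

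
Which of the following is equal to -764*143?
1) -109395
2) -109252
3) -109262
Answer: 2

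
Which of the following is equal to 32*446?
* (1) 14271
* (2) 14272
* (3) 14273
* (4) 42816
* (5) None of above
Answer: 2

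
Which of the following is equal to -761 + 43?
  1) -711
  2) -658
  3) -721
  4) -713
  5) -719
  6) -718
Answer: 6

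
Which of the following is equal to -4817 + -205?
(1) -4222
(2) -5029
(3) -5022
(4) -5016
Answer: 3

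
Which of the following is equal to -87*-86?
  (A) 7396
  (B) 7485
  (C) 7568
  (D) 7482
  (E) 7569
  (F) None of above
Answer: D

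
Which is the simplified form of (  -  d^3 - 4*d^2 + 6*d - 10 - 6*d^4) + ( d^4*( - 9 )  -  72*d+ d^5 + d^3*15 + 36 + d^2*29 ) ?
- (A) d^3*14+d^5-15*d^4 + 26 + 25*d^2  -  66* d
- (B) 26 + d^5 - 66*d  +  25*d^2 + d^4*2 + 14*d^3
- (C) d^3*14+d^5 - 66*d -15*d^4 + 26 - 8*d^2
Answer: A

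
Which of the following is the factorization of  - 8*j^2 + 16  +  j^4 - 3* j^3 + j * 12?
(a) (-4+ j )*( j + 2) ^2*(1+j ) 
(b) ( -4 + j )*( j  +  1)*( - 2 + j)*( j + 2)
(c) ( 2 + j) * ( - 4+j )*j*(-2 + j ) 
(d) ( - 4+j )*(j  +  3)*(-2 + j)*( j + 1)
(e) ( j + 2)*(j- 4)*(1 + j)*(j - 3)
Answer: b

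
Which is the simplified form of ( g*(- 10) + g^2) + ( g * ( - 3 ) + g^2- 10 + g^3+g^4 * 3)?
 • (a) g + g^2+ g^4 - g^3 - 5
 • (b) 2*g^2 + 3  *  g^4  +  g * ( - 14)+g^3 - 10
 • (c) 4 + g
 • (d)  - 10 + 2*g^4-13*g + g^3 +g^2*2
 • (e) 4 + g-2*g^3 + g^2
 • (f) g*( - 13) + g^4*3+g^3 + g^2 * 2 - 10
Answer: f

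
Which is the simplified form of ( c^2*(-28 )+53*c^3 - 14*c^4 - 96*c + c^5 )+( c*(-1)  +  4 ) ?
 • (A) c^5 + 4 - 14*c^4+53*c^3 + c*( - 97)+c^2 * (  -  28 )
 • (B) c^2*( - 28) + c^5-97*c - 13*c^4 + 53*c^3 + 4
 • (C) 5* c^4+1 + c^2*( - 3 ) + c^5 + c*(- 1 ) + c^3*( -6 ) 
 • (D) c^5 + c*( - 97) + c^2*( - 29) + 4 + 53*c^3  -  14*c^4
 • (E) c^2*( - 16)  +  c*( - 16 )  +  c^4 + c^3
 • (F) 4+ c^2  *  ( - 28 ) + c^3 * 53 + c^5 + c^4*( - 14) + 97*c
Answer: A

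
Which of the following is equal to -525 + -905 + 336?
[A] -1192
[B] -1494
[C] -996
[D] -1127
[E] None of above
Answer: E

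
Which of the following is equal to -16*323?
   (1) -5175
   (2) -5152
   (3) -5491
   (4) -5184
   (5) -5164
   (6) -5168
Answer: 6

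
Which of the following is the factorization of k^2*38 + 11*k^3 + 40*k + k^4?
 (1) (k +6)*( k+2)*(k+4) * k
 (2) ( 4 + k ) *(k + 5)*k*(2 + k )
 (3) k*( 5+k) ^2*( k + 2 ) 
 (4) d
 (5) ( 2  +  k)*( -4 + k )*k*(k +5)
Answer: 2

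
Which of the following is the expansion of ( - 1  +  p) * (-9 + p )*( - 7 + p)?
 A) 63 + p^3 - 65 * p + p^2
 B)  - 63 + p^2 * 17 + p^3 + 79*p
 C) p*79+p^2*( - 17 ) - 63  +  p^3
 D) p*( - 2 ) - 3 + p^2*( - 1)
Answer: C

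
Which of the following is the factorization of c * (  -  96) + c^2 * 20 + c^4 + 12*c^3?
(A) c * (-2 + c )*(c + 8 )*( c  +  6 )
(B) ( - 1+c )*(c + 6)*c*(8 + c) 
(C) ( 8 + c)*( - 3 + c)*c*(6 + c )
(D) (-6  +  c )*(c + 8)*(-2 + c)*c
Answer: A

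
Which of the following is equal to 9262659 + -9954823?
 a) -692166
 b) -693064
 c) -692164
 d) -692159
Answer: c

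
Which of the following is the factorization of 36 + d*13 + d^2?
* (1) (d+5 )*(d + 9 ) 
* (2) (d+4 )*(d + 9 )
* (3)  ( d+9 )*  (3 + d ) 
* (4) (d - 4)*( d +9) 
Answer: 2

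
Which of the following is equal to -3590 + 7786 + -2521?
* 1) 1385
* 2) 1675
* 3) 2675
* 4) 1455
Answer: 2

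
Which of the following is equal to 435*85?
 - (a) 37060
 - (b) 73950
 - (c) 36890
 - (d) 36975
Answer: d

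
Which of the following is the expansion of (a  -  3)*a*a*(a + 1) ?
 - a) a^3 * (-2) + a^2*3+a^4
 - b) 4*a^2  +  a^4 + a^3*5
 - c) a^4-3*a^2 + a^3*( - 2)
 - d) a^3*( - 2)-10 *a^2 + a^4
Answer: c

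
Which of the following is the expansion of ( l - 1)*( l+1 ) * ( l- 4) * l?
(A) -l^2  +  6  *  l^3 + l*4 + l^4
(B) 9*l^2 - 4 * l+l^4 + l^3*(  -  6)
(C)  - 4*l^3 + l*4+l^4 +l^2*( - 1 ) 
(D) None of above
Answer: C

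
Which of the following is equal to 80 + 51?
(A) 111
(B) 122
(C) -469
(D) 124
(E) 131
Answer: E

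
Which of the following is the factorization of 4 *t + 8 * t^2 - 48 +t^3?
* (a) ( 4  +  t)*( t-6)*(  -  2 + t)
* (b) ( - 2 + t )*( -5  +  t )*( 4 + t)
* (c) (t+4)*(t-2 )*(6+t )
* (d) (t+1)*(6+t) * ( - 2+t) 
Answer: c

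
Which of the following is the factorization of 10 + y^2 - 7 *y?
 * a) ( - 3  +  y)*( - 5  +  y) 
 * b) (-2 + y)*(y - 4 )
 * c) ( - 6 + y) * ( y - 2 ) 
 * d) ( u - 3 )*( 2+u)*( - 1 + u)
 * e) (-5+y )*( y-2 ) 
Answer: e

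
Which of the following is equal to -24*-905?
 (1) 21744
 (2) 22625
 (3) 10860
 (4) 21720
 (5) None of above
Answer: 4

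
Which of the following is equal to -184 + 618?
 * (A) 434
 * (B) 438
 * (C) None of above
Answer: A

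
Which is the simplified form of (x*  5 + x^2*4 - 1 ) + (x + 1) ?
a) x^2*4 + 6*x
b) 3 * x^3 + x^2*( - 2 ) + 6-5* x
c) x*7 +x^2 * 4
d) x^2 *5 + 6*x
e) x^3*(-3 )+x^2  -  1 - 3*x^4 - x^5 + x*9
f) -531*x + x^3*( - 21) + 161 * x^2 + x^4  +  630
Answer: a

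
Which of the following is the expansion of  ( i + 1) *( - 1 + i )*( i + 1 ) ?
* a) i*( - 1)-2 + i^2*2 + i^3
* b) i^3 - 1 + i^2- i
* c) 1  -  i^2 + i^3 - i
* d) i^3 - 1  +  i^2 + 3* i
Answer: b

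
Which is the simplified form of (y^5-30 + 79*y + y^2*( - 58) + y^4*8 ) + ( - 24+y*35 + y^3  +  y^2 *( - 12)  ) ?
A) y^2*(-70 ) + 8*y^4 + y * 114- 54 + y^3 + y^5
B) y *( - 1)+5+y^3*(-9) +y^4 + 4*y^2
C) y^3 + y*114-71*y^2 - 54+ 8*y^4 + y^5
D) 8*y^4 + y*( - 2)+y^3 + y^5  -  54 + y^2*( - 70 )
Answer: A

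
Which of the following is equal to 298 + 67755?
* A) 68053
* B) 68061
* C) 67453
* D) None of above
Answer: A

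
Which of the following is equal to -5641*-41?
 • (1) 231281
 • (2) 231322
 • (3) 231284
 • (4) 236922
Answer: 1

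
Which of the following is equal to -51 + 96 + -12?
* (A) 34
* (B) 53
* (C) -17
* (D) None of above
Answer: D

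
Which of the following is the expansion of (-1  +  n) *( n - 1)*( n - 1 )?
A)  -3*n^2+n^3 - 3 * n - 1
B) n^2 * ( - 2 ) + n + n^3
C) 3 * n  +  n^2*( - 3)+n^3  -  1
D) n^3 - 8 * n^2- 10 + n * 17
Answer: C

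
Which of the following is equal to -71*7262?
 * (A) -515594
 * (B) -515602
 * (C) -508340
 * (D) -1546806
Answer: B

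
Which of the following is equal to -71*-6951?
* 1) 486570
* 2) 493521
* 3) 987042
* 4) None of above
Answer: 2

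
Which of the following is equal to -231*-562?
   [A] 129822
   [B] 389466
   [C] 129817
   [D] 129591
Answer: A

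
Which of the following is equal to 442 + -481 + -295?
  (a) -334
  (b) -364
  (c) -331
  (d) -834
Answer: a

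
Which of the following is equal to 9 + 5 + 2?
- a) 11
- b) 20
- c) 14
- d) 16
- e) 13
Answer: d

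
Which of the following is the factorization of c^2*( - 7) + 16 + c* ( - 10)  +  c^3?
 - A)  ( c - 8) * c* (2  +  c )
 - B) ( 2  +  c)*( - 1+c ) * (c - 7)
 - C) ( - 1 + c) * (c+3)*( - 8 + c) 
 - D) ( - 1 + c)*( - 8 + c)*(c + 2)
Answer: D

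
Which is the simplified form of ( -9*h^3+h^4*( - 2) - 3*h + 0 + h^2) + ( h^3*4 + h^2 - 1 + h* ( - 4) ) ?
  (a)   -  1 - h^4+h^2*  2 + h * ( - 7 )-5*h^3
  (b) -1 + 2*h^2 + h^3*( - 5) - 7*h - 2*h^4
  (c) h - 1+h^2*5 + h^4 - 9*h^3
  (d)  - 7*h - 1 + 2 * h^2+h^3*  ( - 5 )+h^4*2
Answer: b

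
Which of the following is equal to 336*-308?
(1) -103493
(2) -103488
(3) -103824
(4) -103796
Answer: 2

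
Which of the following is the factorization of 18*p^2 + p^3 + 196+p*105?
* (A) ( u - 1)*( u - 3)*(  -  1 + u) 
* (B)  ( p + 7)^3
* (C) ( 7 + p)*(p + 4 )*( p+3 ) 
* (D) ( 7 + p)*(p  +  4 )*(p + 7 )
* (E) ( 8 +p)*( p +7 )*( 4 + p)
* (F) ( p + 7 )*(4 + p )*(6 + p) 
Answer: D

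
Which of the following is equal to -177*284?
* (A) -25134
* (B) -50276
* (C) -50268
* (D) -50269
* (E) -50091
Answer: C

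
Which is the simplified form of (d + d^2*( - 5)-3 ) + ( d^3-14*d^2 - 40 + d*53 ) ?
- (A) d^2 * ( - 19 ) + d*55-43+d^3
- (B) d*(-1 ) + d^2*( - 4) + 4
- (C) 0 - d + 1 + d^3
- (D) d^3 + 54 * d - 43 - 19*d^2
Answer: D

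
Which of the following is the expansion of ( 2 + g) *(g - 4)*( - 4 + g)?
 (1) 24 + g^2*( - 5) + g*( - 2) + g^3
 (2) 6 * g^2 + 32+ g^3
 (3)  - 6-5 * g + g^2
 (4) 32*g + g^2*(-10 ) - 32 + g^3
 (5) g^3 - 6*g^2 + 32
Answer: 5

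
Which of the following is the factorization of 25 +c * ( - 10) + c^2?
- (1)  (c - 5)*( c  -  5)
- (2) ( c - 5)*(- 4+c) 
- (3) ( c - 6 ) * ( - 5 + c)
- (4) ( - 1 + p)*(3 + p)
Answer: 1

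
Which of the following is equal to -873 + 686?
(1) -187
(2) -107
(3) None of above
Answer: 1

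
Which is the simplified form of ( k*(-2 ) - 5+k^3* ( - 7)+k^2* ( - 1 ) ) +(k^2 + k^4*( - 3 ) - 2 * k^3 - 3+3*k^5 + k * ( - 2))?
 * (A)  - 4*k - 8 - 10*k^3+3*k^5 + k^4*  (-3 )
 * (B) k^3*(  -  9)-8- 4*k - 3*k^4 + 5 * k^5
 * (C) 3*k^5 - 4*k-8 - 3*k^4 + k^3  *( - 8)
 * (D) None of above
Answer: D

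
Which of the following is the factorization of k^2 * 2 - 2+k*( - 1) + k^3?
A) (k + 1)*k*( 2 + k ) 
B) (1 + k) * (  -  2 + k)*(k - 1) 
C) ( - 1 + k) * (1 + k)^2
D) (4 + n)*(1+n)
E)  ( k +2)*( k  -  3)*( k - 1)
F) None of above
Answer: F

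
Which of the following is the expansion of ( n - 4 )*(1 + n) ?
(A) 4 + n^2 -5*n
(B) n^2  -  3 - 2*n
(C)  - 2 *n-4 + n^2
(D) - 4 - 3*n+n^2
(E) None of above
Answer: D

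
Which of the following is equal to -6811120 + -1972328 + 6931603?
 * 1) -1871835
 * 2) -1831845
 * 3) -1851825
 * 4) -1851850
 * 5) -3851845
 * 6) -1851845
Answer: 6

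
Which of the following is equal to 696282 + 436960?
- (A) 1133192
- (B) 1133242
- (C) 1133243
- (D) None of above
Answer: B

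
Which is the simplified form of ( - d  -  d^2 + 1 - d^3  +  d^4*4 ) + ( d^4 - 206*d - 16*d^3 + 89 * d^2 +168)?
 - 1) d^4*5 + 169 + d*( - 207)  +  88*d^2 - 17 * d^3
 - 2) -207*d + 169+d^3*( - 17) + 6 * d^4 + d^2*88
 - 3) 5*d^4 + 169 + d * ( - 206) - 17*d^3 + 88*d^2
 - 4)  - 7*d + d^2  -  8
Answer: 1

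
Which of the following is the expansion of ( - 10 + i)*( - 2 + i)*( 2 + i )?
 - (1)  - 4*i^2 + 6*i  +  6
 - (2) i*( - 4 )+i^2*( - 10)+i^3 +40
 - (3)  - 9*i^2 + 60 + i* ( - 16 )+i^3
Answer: 2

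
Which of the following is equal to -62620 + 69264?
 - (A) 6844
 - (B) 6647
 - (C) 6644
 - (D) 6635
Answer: C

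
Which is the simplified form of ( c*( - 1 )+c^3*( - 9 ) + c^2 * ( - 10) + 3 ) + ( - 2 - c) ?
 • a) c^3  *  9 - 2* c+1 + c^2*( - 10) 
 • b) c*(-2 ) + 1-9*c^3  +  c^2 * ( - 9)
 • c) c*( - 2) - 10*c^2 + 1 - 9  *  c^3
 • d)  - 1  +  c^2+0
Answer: c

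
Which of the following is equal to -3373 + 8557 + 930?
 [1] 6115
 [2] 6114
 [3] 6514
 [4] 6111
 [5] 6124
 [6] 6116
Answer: 2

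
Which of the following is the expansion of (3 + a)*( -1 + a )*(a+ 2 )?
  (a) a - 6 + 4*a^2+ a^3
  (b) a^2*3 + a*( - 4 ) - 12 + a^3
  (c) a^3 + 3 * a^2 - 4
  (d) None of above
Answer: a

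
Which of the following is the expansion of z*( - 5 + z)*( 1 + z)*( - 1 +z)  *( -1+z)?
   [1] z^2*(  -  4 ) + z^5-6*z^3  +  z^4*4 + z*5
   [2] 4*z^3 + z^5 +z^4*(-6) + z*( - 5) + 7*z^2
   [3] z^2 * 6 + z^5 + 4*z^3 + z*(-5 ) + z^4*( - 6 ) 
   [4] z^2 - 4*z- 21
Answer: 3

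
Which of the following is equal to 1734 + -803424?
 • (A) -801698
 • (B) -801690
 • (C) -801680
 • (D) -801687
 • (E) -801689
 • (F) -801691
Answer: B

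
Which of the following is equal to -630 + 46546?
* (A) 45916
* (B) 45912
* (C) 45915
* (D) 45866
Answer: A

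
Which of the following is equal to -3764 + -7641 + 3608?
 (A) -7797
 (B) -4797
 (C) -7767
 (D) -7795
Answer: A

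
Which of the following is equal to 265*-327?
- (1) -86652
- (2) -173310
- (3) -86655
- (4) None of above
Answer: 3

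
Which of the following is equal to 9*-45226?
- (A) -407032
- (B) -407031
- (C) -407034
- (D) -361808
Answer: C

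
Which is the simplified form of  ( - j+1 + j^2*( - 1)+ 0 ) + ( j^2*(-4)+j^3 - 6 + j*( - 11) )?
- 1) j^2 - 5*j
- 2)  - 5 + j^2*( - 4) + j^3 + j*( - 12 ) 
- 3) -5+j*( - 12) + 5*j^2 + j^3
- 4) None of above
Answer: 4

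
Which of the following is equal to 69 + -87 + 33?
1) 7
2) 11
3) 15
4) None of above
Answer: 3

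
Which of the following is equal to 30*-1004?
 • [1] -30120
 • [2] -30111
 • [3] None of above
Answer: 1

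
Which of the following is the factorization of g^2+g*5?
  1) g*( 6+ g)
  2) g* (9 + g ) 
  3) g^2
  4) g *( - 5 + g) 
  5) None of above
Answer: 5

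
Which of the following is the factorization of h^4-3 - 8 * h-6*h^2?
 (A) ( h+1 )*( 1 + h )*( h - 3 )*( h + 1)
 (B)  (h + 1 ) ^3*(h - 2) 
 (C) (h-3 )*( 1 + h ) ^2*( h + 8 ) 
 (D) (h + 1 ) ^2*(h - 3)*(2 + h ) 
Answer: A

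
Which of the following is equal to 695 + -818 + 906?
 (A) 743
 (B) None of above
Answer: B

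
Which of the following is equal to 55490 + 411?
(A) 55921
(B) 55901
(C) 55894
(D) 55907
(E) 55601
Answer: B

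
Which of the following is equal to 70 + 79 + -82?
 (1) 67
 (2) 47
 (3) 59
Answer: 1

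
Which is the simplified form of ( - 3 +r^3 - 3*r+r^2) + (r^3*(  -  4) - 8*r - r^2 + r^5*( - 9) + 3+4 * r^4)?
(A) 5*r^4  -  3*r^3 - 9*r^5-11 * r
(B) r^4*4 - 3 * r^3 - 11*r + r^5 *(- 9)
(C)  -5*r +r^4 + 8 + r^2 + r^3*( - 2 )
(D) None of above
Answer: B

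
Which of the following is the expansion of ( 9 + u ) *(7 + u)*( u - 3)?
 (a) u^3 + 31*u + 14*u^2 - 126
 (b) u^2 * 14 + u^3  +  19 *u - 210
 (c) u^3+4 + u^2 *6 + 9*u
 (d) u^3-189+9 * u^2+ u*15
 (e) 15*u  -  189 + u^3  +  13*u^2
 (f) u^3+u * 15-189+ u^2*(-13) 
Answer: e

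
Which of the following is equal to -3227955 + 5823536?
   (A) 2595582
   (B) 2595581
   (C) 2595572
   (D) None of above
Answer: B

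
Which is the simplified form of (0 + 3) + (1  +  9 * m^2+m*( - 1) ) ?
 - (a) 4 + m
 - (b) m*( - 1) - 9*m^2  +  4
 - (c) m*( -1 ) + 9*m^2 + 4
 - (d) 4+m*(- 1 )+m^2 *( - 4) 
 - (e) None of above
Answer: c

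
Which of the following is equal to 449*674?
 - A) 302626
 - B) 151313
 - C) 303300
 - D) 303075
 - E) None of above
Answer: A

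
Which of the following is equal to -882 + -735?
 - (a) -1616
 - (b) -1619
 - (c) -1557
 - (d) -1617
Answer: d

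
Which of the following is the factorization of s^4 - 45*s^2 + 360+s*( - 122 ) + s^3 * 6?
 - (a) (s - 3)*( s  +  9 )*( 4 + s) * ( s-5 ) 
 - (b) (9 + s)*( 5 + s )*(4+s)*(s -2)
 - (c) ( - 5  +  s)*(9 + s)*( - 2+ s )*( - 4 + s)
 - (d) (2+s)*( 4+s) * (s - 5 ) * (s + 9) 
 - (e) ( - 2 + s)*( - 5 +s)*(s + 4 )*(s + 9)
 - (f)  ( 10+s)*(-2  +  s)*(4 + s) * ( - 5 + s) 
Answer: e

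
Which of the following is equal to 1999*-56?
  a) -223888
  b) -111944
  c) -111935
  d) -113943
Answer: b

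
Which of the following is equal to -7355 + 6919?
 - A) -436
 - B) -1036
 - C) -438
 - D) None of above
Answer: A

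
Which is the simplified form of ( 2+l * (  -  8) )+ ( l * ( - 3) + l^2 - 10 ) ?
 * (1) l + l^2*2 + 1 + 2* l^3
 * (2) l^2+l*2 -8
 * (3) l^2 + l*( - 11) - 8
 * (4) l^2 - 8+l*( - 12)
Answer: 3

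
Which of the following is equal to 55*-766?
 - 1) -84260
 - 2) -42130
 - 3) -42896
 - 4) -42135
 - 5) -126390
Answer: 2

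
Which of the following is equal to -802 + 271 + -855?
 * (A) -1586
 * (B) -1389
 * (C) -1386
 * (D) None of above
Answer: C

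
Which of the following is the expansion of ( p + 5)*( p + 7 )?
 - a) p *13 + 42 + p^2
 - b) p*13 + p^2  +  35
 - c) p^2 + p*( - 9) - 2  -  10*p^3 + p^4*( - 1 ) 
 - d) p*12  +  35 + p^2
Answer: d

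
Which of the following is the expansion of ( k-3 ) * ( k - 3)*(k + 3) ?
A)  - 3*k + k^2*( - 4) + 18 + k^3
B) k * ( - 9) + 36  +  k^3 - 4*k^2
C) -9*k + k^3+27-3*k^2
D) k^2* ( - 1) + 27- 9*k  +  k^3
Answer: C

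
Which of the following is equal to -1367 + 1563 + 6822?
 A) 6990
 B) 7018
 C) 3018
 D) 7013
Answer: B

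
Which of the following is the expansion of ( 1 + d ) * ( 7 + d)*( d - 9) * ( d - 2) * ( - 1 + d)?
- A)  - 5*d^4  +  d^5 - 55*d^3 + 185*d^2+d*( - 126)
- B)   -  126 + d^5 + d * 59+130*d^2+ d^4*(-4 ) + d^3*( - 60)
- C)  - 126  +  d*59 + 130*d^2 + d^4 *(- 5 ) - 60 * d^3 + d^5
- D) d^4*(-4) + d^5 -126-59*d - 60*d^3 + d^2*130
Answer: B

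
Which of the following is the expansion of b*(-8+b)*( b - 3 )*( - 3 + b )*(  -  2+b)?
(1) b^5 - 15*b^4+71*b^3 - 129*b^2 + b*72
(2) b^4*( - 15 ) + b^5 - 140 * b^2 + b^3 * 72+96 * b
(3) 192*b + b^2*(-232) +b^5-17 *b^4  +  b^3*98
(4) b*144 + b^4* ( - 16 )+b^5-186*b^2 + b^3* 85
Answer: 4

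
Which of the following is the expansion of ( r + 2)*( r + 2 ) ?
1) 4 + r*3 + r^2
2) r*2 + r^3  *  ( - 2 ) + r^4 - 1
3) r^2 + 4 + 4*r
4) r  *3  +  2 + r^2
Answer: 3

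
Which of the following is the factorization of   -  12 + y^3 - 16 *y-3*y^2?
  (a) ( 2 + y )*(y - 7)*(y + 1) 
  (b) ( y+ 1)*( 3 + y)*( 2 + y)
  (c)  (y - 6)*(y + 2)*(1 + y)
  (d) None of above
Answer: c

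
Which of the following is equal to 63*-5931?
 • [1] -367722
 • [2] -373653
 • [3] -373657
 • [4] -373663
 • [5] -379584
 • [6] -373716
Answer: 2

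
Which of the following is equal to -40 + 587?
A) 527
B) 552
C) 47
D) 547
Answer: D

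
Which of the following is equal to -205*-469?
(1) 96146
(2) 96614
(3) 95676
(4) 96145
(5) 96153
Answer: 4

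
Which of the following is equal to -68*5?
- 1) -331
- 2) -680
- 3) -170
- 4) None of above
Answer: 4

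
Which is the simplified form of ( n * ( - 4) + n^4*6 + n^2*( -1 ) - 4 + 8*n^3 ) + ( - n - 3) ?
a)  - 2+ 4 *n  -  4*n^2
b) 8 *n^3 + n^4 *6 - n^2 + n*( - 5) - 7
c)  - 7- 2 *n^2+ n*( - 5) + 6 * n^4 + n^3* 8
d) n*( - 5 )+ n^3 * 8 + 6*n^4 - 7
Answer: b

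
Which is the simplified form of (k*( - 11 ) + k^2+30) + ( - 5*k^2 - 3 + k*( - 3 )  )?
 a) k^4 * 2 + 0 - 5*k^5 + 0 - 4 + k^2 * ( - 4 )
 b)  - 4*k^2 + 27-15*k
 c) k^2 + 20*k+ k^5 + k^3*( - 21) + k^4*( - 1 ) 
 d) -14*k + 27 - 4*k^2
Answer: d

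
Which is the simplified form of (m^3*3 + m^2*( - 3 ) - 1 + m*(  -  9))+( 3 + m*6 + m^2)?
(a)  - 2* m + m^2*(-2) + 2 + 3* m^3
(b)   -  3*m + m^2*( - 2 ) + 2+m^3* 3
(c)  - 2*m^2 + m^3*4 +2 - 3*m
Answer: b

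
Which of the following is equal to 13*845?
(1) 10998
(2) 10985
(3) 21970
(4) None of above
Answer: 2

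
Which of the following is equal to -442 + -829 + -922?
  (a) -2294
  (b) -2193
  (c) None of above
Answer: b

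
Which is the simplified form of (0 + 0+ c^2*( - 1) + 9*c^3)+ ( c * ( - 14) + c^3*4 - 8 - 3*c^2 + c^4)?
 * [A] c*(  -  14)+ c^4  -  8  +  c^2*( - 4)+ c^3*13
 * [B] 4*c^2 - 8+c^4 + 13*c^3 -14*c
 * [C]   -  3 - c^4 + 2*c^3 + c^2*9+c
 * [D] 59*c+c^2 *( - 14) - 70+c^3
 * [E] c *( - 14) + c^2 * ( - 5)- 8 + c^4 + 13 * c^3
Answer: A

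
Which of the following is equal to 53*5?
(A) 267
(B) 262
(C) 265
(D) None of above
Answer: C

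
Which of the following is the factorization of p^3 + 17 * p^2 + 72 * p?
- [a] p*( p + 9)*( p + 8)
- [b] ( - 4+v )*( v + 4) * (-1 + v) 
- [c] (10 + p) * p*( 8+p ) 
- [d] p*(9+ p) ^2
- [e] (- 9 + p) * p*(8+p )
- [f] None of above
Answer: a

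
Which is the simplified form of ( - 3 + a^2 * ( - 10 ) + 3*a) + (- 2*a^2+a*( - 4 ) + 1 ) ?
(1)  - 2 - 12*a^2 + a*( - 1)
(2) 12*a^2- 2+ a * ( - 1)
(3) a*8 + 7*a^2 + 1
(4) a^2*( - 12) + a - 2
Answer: 1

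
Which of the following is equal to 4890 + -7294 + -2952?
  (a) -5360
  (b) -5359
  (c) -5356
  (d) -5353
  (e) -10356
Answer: c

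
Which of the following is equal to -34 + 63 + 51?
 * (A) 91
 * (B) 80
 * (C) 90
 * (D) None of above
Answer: B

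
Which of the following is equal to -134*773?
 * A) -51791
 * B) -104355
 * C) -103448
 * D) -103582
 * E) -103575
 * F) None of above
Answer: D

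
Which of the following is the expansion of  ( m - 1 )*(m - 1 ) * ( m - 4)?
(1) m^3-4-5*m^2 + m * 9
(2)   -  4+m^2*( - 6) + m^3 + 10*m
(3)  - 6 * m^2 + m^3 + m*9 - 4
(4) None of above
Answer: 3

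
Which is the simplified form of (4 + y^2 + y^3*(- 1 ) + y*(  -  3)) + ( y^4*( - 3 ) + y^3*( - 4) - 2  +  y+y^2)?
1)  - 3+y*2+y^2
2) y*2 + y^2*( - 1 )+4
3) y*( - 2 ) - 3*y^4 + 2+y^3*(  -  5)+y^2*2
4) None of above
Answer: 3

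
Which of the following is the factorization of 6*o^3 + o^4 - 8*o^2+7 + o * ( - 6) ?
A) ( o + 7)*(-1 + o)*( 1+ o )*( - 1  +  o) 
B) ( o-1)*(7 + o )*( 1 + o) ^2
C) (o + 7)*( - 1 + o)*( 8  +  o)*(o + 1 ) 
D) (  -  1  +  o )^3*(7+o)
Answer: A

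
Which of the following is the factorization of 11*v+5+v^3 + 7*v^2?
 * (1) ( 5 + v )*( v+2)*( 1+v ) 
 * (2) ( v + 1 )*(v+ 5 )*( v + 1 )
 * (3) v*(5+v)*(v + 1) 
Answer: 2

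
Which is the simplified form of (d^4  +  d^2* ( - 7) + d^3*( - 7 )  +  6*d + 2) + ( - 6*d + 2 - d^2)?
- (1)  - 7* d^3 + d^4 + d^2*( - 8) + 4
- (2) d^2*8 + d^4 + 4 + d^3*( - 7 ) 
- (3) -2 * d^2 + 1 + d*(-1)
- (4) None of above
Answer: 1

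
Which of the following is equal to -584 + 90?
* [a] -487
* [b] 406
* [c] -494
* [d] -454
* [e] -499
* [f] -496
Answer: c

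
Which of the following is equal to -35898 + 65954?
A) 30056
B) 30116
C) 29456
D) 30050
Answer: A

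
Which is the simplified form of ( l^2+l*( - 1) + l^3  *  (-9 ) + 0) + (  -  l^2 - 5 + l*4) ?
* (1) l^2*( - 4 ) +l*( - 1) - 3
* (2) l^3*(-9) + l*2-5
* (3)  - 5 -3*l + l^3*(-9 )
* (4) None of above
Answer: 4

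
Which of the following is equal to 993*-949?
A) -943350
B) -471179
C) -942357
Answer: C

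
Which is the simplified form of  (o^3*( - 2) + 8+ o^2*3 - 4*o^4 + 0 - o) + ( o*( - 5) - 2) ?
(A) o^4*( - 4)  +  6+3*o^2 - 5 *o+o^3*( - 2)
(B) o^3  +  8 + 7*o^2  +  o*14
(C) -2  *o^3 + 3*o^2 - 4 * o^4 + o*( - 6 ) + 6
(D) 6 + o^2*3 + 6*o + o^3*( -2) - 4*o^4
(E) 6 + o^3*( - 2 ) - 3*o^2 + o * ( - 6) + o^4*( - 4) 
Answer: C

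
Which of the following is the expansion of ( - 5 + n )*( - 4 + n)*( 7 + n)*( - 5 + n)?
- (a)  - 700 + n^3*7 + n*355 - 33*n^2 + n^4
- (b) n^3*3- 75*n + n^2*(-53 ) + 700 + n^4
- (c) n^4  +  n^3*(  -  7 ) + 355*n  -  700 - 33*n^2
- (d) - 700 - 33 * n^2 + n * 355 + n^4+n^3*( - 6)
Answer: c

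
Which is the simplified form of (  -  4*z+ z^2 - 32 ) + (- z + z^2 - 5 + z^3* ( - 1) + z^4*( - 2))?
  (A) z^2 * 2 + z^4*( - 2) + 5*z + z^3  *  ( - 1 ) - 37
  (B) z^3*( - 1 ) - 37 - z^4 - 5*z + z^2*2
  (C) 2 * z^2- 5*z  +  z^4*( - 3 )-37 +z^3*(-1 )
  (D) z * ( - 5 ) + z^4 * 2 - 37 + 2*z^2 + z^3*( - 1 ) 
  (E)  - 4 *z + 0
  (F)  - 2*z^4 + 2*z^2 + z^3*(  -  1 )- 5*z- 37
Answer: F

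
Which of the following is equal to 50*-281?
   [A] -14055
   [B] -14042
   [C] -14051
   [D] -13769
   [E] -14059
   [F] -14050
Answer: F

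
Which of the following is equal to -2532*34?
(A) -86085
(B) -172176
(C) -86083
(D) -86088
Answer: D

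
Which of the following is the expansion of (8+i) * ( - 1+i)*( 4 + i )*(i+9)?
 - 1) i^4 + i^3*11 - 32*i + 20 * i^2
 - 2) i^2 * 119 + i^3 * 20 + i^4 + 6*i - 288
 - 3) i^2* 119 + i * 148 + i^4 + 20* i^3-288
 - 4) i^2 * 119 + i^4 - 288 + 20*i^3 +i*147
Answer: 3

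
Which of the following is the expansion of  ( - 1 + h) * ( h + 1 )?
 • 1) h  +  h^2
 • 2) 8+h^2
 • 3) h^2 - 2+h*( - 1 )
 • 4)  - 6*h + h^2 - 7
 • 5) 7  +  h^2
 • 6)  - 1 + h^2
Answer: 6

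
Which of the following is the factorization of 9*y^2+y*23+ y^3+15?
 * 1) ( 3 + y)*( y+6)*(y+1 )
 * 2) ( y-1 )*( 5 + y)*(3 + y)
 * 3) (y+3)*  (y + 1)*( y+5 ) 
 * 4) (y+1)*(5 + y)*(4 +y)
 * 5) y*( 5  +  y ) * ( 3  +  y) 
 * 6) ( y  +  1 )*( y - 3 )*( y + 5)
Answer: 3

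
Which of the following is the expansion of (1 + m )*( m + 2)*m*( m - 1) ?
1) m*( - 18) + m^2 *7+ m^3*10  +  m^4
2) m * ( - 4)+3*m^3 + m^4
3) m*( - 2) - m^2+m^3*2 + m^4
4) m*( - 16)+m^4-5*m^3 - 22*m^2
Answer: 3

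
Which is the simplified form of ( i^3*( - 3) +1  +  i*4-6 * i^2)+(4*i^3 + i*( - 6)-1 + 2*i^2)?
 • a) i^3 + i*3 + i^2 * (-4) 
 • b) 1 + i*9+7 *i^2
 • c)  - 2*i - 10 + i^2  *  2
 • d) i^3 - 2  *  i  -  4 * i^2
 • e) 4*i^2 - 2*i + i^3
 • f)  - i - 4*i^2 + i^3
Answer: d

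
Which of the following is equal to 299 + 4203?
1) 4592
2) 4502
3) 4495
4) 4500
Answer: 2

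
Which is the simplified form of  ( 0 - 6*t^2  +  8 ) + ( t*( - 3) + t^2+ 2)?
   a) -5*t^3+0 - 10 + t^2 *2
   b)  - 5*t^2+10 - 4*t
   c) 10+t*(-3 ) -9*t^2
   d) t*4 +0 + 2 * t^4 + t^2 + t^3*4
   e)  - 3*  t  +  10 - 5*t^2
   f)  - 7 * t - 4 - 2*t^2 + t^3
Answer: e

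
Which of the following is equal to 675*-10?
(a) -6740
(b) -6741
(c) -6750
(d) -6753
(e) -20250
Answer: c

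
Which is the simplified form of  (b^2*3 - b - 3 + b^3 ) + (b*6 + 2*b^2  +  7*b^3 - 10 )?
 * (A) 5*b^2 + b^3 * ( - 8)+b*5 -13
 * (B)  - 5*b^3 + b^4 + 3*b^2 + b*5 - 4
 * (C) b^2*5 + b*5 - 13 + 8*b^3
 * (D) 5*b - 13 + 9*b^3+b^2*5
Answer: C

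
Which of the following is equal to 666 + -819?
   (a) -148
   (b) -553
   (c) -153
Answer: c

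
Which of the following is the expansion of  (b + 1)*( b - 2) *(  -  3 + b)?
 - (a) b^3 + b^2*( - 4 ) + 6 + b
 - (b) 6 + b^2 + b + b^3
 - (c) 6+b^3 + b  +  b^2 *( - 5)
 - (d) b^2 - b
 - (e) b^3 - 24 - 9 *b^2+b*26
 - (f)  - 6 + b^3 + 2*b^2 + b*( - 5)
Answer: a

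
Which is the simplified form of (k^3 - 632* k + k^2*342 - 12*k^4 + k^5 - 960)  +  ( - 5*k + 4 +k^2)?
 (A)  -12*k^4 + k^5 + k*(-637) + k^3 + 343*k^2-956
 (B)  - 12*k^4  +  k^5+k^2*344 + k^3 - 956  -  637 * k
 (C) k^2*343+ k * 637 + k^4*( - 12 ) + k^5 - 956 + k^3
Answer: A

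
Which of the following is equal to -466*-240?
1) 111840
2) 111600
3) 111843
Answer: 1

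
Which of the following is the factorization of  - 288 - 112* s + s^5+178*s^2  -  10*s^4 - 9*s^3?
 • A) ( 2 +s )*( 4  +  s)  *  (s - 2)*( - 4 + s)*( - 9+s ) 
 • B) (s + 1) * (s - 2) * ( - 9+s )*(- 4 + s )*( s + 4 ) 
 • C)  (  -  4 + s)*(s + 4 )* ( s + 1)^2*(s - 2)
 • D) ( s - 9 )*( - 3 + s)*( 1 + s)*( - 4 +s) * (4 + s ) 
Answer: B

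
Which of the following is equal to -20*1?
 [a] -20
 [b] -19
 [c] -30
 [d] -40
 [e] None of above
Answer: a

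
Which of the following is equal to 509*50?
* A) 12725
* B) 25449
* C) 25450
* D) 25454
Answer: C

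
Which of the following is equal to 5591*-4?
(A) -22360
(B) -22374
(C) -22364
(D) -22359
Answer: C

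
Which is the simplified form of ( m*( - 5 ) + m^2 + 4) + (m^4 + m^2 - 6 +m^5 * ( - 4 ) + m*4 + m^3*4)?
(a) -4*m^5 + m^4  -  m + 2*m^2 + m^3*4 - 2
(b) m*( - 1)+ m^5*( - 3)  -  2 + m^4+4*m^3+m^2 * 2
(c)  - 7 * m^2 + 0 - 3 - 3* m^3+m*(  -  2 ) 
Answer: a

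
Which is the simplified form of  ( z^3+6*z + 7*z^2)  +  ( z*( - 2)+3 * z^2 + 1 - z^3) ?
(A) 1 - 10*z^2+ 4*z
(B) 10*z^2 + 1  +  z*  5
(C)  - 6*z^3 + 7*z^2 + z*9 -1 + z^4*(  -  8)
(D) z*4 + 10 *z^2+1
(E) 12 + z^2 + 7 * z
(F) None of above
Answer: D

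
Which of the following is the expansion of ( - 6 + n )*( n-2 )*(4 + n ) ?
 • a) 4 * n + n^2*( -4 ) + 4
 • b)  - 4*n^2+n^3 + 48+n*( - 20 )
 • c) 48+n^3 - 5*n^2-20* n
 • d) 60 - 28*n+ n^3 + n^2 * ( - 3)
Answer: b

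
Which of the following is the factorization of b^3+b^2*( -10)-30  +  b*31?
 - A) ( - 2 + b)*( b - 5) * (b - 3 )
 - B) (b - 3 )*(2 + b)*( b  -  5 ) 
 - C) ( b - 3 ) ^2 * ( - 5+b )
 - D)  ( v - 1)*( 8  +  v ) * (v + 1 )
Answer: A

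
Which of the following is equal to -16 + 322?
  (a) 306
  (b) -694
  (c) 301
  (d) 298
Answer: a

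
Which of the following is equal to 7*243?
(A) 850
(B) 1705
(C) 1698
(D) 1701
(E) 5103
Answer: D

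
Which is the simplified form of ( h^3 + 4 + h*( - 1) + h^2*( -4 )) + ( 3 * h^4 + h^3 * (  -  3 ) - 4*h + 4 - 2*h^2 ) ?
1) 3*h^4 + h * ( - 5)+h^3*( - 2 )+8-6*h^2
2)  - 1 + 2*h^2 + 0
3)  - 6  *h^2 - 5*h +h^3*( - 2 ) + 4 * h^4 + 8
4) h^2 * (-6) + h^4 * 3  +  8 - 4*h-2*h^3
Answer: 1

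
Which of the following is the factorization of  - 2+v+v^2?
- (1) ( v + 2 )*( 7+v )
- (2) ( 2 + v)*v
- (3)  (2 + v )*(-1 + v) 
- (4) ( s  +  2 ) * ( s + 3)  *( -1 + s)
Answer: 3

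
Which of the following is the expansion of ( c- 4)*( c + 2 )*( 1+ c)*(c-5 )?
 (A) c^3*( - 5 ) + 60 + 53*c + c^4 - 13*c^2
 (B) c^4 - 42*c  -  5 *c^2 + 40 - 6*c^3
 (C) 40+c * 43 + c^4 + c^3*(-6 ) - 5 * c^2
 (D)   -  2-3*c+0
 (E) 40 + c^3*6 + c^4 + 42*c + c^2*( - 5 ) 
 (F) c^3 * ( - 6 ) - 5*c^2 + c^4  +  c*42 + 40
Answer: F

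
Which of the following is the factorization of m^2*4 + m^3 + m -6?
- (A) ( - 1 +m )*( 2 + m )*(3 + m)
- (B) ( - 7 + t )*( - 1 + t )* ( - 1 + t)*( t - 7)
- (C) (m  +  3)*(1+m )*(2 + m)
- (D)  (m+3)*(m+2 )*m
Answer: A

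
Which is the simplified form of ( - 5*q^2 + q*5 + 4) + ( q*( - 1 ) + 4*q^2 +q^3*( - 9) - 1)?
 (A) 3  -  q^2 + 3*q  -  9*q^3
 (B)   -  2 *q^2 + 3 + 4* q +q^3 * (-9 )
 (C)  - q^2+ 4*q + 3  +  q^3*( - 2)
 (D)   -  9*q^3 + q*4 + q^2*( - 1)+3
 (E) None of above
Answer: D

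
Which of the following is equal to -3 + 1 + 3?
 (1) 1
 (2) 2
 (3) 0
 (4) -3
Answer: 1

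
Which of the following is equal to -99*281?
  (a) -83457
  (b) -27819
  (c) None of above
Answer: b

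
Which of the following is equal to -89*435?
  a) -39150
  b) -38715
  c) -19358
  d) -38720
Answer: b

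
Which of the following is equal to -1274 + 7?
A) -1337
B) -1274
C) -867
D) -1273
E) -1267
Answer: E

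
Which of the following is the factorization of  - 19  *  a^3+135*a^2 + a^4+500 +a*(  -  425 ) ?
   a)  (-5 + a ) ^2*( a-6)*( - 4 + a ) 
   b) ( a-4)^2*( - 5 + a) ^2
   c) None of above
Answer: c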